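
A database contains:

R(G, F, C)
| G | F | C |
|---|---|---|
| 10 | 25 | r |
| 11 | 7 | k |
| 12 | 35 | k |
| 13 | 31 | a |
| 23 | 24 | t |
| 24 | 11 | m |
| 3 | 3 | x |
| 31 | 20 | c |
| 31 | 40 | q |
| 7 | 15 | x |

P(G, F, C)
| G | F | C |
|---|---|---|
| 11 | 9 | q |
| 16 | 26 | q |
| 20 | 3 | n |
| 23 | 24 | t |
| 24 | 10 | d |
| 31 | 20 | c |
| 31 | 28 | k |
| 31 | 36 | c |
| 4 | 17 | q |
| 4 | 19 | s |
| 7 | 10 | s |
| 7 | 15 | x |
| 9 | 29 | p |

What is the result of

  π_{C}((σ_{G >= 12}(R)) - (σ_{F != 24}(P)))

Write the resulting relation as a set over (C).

Filtering on G >= 12 leaves {(12, 35, k), (13, 31, a), (23, 24, t), (24, 11, m), (31, 20, c), (31, 40, q)}.
Filtering on F != 24 leaves {(11, 9, q), (16, 26, q), (20, 3, n), (24, 10, d), (31, 20, c), (31, 28, k), (31, 36, c), (4, 17, q), (4, 19, s), (7, 10, s), (7, 15, x), (9, 29, p)}.
Difference: {(12, 35, k), (13, 31, a), (23, 24, t), (24, 11, m), (31, 20, c), (31, 40, q)} with {(11, 9, q), (16, 26, q), (20, 3, n), (24, 10, d), (31, 20, c), (31, 28, k), (31, 36, c), (4, 17, q), (4, 19, s), (7, 10, s), (7, 15, x), (9, 29, p)} → {(12, 35, k), (13, 31, a), (23, 24, t), (24, 11, m), (31, 40, q)}
π_{C} gives {a, k, m, q, t}.

{a, k, m, q, t}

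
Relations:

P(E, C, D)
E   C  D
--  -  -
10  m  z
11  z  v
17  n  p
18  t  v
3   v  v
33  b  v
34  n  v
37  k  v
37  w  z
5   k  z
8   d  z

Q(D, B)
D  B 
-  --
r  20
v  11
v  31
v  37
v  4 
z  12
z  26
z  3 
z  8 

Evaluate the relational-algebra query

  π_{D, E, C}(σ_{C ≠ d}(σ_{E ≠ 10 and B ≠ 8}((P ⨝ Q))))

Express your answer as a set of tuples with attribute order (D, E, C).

{(v, 11, z), (v, 18, t), (v, 3, v), (v, 33, b), (v, 34, n), (v, 37, k), (z, 37, w), (z, 5, k)}

P ⋈ Q (natural join on D): {(10, m, z, 12), (10, m, z, 26), (10, m, z, 3), (10, m, z, 8), (11, z, v, 11), (11, z, v, 31), (11, z, v, 37), (11, z, v, 4), (18, t, v, 11), (18, t, v, 31), (18, t, v, 37), (18, t, v, 4), (3, v, v, 11), (3, v, v, 31), (3, v, v, 37), (3, v, v, 4), (33, b, v, 11), (33, b, v, 31), (33, b, v, 37), (33, b, v, 4), (34, n, v, 11), (34, n, v, 31), (34, n, v, 37), (34, n, v, 4), (37, k, v, 11), (37, k, v, 31), (37, k, v, 37), (37, k, v, 4), (37, w, z, 12), (37, w, z, 26), (37, w, z, 3), (37, w, z, 8), (5, k, z, 12), (5, k, z, 26), (5, k, z, 3), (5, k, z, 8), (8, d, z, 12), (8, d, z, 26), (8, d, z, 3), (8, d, z, 8)}
Filtering on E ≠ 10 and B ≠ 8 leaves {(11, z, v, 11), (11, z, v, 31), (11, z, v, 37), (11, z, v, 4), (18, t, v, 11), (18, t, v, 31), (18, t, v, 37), (18, t, v, 4), (3, v, v, 11), (3, v, v, 31), (3, v, v, 37), (3, v, v, 4), (33, b, v, 11), (33, b, v, 31), (33, b, v, 37), (33, b, v, 4), (34, n, v, 11), (34, n, v, 31), (34, n, v, 37), (34, n, v, 4), (37, k, v, 11), (37, k, v, 31), (37, k, v, 37), (37, k, v, 4), (37, w, z, 12), (37, w, z, 26), (37, w, z, 3), (5, k, z, 12), (5, k, z, 26), (5, k, z, 3), (8, d, z, 12), (8, d, z, 26), (8, d, z, 3)}.
Filtering on C ≠ d leaves {(11, z, v, 11), (11, z, v, 31), (11, z, v, 37), (11, z, v, 4), (18, t, v, 11), (18, t, v, 31), (18, t, v, 37), (18, t, v, 4), (3, v, v, 11), (3, v, v, 31), (3, v, v, 37), (3, v, v, 4), (33, b, v, 11), (33, b, v, 31), (33, b, v, 37), (33, b, v, 4), (34, n, v, 11), (34, n, v, 31), (34, n, v, 37), (34, n, v, 4), (37, k, v, 11), (37, k, v, 31), (37, k, v, 37), (37, k, v, 4), (37, w, z, 12), (37, w, z, 26), (37, w, z, 3), (5, k, z, 12), (5, k, z, 26), (5, k, z, 3)}.
π_{D, E, C} gives {(v, 11, z), (v, 18, t), (v, 3, v), (v, 33, b), (v, 34, n), (v, 37, k), (z, 37, w), (z, 5, k)} (22 duplicate(s) eliminated).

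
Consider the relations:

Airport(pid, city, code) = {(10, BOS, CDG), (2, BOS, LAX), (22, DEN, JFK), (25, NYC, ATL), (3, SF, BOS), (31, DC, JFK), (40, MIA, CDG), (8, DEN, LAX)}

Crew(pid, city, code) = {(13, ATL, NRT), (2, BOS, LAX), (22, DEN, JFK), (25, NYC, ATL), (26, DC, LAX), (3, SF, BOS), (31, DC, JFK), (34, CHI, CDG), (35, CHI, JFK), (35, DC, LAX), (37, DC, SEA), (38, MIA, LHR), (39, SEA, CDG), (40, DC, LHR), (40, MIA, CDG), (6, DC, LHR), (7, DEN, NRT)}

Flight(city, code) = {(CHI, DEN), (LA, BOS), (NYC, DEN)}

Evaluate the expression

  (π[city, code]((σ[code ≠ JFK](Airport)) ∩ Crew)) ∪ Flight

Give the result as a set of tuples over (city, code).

{(BOS, LAX), (CHI, DEN), (LA, BOS), (MIA, CDG), (NYC, ATL), (NYC, DEN), (SF, BOS)}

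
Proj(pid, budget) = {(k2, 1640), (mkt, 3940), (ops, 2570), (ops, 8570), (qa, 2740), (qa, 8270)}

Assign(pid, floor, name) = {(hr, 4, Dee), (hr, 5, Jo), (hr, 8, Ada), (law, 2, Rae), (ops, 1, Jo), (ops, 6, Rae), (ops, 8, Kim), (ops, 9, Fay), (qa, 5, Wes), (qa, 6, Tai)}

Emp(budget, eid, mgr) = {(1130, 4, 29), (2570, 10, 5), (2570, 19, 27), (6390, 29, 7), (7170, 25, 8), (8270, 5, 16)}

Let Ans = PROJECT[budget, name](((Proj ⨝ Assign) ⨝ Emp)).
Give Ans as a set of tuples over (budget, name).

Natural join on pid: {(ops, 2570, 1, Jo), (ops, 2570, 6, Rae), (ops, 2570, 8, Kim), (ops, 2570, 9, Fay), (ops, 8570, 1, Jo), (ops, 8570, 6, Rae), (ops, 8570, 8, Kim), (ops, 8570, 9, Fay), (qa, 2740, 5, Wes), (qa, 2740, 6, Tai), (qa, 8270, 5, Wes), (qa, 8270, 6, Tai)}
Natural join on budget: {(ops, 2570, 1, Jo, 10, 5), (ops, 2570, 1, Jo, 19, 27), (ops, 2570, 6, Rae, 10, 5), (ops, 2570, 6, Rae, 19, 27), (ops, 2570, 8, Kim, 10, 5), (ops, 2570, 8, Kim, 19, 27), (ops, 2570, 9, Fay, 10, 5), (ops, 2570, 9, Fay, 19, 27), (qa, 8270, 5, Wes, 5, 16), (qa, 8270, 6, Tai, 5, 16)}
π_{budget, name} gives {(2570, Fay), (2570, Jo), (2570, Kim), (2570, Rae), (8270, Tai), (8270, Wes)} (4 duplicate(s) eliminated).

{(2570, Fay), (2570, Jo), (2570, Kim), (2570, Rae), (8270, Tai), (8270, Wes)}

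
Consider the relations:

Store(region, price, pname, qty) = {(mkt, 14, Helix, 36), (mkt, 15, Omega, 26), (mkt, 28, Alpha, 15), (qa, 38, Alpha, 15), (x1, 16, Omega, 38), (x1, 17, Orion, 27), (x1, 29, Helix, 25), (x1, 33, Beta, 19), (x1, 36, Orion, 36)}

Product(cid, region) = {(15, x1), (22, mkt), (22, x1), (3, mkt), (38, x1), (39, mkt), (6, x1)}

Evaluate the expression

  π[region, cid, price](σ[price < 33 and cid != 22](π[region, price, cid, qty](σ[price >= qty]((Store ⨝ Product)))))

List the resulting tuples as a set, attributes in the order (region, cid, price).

{(mkt, 3, 28), (mkt, 39, 28), (x1, 15, 29), (x1, 38, 29), (x1, 6, 29)}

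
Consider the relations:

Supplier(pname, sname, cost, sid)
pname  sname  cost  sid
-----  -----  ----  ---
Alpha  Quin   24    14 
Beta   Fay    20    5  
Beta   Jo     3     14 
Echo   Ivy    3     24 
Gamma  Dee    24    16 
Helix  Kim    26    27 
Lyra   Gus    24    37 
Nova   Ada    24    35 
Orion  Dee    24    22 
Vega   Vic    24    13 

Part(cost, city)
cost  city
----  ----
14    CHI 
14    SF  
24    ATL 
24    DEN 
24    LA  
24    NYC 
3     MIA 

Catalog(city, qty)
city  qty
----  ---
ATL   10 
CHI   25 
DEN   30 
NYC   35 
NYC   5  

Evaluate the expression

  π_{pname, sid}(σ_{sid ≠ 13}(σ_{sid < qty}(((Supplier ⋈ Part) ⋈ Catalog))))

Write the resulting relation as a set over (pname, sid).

{(Alpha, 14), (Gamma, 16), (Orion, 22)}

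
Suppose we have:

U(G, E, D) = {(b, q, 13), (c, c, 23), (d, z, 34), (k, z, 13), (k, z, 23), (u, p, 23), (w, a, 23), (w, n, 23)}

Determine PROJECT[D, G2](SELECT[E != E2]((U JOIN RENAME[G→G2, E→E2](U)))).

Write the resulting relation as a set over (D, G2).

{(13, b), (13, k), (23, c), (23, k), (23, u), (23, w)}

ρ[G→G2, E→E2]: schema becomes (G2, E2, D); tuples unchanged.
Joining U and RENAME[G→G2, E→E2](U) on D yields {(b, q, 13, b, q), (b, q, 13, k, z), (c, c, 23, c, c), (c, c, 23, k, z), (c, c, 23, u, p), (c, c, 23, w, a), (c, c, 23, w, n), (d, z, 34, d, z), (k, z, 13, b, q), (k, z, 13, k, z), (k, z, 23, c, c), (k, z, 23, k, z), (k, z, 23, u, p), (k, z, 23, w, a), (k, z, 23, w, n), (u, p, 23, c, c), (u, p, 23, k, z), (u, p, 23, u, p), (u, p, 23, w, a), (u, p, 23, w, n), (w, a, 23, c, c), (w, a, 23, k, z), (w, a, 23, u, p), (w, a, 23, w, a), (w, a, 23, w, n), (w, n, 23, c, c), (w, n, 23, k, z), (w, n, 23, u, p), (w, n, 23, w, a), (w, n, 23, w, n)}.
σ[E != E2]: keep tuples satisfying E != E2 → {(b, q, 13, k, z), (c, c, 23, k, z), (c, c, 23, u, p), (c, c, 23, w, a), (c, c, 23, w, n), (k, z, 13, b, q), (k, z, 23, c, c), (k, z, 23, u, p), (k, z, 23, w, a), (k, z, 23, w, n), (u, p, 23, c, c), (u, p, 23, k, z), (u, p, 23, w, a), (u, p, 23, w, n), (w, a, 23, c, c), (w, a, 23, k, z), (w, a, 23, u, p), (w, a, 23, w, n), (w, n, 23, c, c), (w, n, 23, k, z), (w, n, 23, u, p), (w, n, 23, w, a)}
Projecting to D, G2 (16 duplicate(s) eliminated): {(13, b), (13, k), (23, c), (23, k), (23, u), (23, w)}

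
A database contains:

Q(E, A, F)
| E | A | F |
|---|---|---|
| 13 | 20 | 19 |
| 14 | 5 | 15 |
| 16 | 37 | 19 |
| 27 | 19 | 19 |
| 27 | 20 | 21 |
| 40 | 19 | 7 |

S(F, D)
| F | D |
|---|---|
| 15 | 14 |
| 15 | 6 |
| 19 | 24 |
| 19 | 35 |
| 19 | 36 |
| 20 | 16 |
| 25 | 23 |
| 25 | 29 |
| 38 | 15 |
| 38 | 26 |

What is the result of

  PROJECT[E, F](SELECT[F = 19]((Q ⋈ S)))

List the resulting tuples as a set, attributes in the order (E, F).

{(13, 19), (16, 19), (27, 19)}

Natural join on F: {(13, 20, 19, 24), (13, 20, 19, 35), (13, 20, 19, 36), (14, 5, 15, 14), (14, 5, 15, 6), (16, 37, 19, 24), (16, 37, 19, 35), (16, 37, 19, 36), (27, 19, 19, 24), (27, 19, 19, 35), (27, 19, 19, 36)}
Filtering on F = 19 leaves {(13, 20, 19, 24), (13, 20, 19, 35), (13, 20, 19, 36), (16, 37, 19, 24), (16, 37, 19, 35), (16, 37, 19, 36), (27, 19, 19, 24), (27, 19, 19, 35), (27, 19, 19, 36)}.
Projecting to E, F (6 duplicate(s) eliminated): {(13, 19), (16, 19), (27, 19)}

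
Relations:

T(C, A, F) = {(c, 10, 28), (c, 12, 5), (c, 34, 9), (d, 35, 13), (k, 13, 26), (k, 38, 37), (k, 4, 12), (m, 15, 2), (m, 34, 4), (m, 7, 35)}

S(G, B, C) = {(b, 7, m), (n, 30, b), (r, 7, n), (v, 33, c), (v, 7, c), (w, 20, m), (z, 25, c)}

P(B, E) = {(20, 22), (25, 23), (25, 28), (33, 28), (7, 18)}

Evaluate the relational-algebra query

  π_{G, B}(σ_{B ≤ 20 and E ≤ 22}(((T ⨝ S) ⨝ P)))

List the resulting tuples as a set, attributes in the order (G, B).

T ⋈ S (natural join on C): {(c, 10, 28, v, 33), (c, 10, 28, v, 7), (c, 10, 28, z, 25), (c, 12, 5, v, 33), (c, 12, 5, v, 7), (c, 12, 5, z, 25), (c, 34, 9, v, 33), (c, 34, 9, v, 7), (c, 34, 9, z, 25), (m, 15, 2, b, 7), (m, 15, 2, w, 20), (m, 34, 4, b, 7), (m, 34, 4, w, 20), (m, 7, 35, b, 7), (m, 7, 35, w, 20)}
(T ⨝ S) ⋈ P (natural join on B): {(c, 10, 28, v, 33, 28), (c, 10, 28, v, 7, 18), (c, 10, 28, z, 25, 23), (c, 10, 28, z, 25, 28), (c, 12, 5, v, 33, 28), (c, 12, 5, v, 7, 18), (c, 12, 5, z, 25, 23), (c, 12, 5, z, 25, 28), (c, 34, 9, v, 33, 28), (c, 34, 9, v, 7, 18), (c, 34, 9, z, 25, 23), (c, 34, 9, z, 25, 28), (m, 15, 2, b, 7, 18), (m, 15, 2, w, 20, 22), (m, 34, 4, b, 7, 18), (m, 34, 4, w, 20, 22), (m, 7, 35, b, 7, 18), (m, 7, 35, w, 20, 22)}
Filtering on B ≤ 20 and E ≤ 22 leaves {(c, 10, 28, v, 7, 18), (c, 12, 5, v, 7, 18), (c, 34, 9, v, 7, 18), (m, 15, 2, b, 7, 18), (m, 15, 2, w, 20, 22), (m, 34, 4, b, 7, 18), (m, 34, 4, w, 20, 22), (m, 7, 35, b, 7, 18), (m, 7, 35, w, 20, 22)}.
Keep only column(s) G, B (6 duplicate(s) eliminated): {(b, 7), (v, 7), (w, 20)}

{(b, 7), (v, 7), (w, 20)}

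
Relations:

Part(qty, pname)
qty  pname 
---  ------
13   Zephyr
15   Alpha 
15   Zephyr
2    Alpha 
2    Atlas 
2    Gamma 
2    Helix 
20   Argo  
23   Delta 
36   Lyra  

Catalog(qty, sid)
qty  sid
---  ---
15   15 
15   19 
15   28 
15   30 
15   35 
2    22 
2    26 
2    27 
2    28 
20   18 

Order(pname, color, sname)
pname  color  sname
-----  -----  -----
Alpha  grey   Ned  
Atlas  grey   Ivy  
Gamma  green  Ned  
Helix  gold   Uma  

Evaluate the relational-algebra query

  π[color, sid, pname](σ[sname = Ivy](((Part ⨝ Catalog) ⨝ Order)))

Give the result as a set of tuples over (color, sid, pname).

{(grey, 22, Atlas), (grey, 26, Atlas), (grey, 27, Atlas), (grey, 28, Atlas)}

Natural join on qty: {(15, Alpha, 15), (15, Alpha, 19), (15, Alpha, 28), (15, Alpha, 30), (15, Alpha, 35), (15, Zephyr, 15), (15, Zephyr, 19), (15, Zephyr, 28), (15, Zephyr, 30), (15, Zephyr, 35), (2, Alpha, 22), (2, Alpha, 26), (2, Alpha, 27), (2, Alpha, 28), (2, Atlas, 22), (2, Atlas, 26), (2, Atlas, 27), (2, Atlas, 28), (2, Gamma, 22), (2, Gamma, 26), (2, Gamma, 27), (2, Gamma, 28), (2, Helix, 22), (2, Helix, 26), (2, Helix, 27), (2, Helix, 28), (20, Argo, 18)}
Natural join on pname: {(15, Alpha, 15, grey, Ned), (15, Alpha, 19, grey, Ned), (15, Alpha, 28, grey, Ned), (15, Alpha, 30, grey, Ned), (15, Alpha, 35, grey, Ned), (2, Alpha, 22, grey, Ned), (2, Alpha, 26, grey, Ned), (2, Alpha, 27, grey, Ned), (2, Alpha, 28, grey, Ned), (2, Atlas, 22, grey, Ivy), (2, Atlas, 26, grey, Ivy), (2, Atlas, 27, grey, Ivy), (2, Atlas, 28, grey, Ivy), (2, Gamma, 22, green, Ned), (2, Gamma, 26, green, Ned), (2, Gamma, 27, green, Ned), (2, Gamma, 28, green, Ned), (2, Helix, 22, gold, Uma), (2, Helix, 26, gold, Uma), (2, Helix, 27, gold, Uma), (2, Helix, 28, gold, Uma)}
Selection sname = Ivy: {(2, Atlas, 22, grey, Ivy), (2, Atlas, 26, grey, Ivy), (2, Atlas, 27, grey, Ivy), (2, Atlas, 28, grey, Ivy)}
π[color, sid, pname]: project onto (color, sid, pname) → {(grey, 22, Atlas), (grey, 26, Atlas), (grey, 27, Atlas), (grey, 28, Atlas)}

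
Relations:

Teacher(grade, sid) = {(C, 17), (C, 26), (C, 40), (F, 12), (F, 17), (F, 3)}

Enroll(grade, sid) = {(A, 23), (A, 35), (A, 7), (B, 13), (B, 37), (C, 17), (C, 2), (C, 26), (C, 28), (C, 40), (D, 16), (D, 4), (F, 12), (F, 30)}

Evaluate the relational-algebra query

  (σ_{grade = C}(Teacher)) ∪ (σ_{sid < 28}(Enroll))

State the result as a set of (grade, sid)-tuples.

σ[grade = C]: keep tuples satisfying grade = C → {(C, 17), (C, 26), (C, 40)}
σ[sid < 28]: keep tuples satisfying sid < 28 → {(A, 23), (A, 7), (B, 13), (C, 17), (C, 2), (C, 26), (D, 16), (D, 4), (F, 12)}
Union: {(C, 17), (C, 26), (C, 40)} with {(A, 23), (A, 7), (B, 13), (C, 17), (C, 2), (C, 26), (D, 16), (D, 4), (F, 12)} → {(A, 23), (A, 7), (B, 13), (C, 17), (C, 2), (C, 26), (C, 40), (D, 16), (D, 4), (F, 12)}

{(A, 23), (A, 7), (B, 13), (C, 17), (C, 2), (C, 26), (C, 40), (D, 16), (D, 4), (F, 12)}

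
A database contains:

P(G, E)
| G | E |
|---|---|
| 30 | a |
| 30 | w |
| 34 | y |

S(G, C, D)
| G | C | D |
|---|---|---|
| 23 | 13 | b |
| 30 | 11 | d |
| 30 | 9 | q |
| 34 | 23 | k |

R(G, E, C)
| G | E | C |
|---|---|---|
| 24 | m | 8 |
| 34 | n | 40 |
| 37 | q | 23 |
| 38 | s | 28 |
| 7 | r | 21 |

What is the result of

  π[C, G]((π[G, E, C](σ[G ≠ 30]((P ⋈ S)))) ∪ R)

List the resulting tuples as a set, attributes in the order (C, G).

Natural join on G: {(30, a, 11, d), (30, a, 9, q), (30, w, 11, d), (30, w, 9, q), (34, y, 23, k)}
Selection G ≠ 30: {(34, y, 23, k)}
π[G, E, C]: project onto (G, E, C) → {(34, y, 23)}
Union: {(34, y, 23)} with {(24, m, 8), (34, n, 40), (37, q, 23), (38, s, 28), (7, r, 21)} → {(24, m, 8), (34, n, 40), (34, y, 23), (37, q, 23), (38, s, 28), (7, r, 21)}
π[C, G]: project onto (C, G) → {(21, 7), (23, 34), (23, 37), (28, 38), (40, 34), (8, 24)}

{(21, 7), (23, 34), (23, 37), (28, 38), (40, 34), (8, 24)}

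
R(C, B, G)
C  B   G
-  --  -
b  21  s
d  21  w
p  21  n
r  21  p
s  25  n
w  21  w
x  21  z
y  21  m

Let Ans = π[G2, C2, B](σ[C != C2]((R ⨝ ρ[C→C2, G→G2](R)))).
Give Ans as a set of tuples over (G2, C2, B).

ρ[C→C2, G→G2]: schema becomes (C2, B, G2); tuples unchanged.
Natural join on B: {(b, 21, s, b, s), (b, 21, s, d, w), (b, 21, s, p, n), (b, 21, s, r, p), (b, 21, s, w, w), (b, 21, s, x, z), (b, 21, s, y, m), (d, 21, w, b, s), (d, 21, w, d, w), (d, 21, w, p, n), (d, 21, w, r, p), (d, 21, w, w, w), (d, 21, w, x, z), (d, 21, w, y, m), (p, 21, n, b, s), (p, 21, n, d, w), (p, 21, n, p, n), (p, 21, n, r, p), (p, 21, n, w, w), (p, 21, n, x, z), (p, 21, n, y, m), (r, 21, p, b, s), (r, 21, p, d, w), (r, 21, p, p, n), (r, 21, p, r, p), (r, 21, p, w, w), (r, 21, p, x, z), (r, 21, p, y, m), (s, 25, n, s, n), (w, 21, w, b, s), (w, 21, w, d, w), (w, 21, w, p, n), (w, 21, w, r, p), (w, 21, w, w, w), (w, 21, w, x, z), (w, 21, w, y, m), (x, 21, z, b, s), (x, 21, z, d, w), (x, 21, z, p, n), (x, 21, z, r, p), (x, 21, z, w, w), (x, 21, z, x, z), (x, 21, z, y, m), (y, 21, m, b, s), (y, 21, m, d, w), (y, 21, m, p, n), (y, 21, m, r, p), (y, 21, m, w, w), (y, 21, m, x, z), (y, 21, m, y, m)}
Filtering on C != C2 leaves {(b, 21, s, d, w), (b, 21, s, p, n), (b, 21, s, r, p), (b, 21, s, w, w), (b, 21, s, x, z), (b, 21, s, y, m), (d, 21, w, b, s), (d, 21, w, p, n), (d, 21, w, r, p), (d, 21, w, w, w), (d, 21, w, x, z), (d, 21, w, y, m), (p, 21, n, b, s), (p, 21, n, d, w), (p, 21, n, r, p), (p, 21, n, w, w), (p, 21, n, x, z), (p, 21, n, y, m), (r, 21, p, b, s), (r, 21, p, d, w), (r, 21, p, p, n), (r, 21, p, w, w), (r, 21, p, x, z), (r, 21, p, y, m), (w, 21, w, b, s), (w, 21, w, d, w), (w, 21, w, p, n), (w, 21, w, r, p), (w, 21, w, x, z), (w, 21, w, y, m), (x, 21, z, b, s), (x, 21, z, d, w), (x, 21, z, p, n), (x, 21, z, r, p), (x, 21, z, w, w), (x, 21, z, y, m), (y, 21, m, b, s), (y, 21, m, d, w), (y, 21, m, p, n), (y, 21, m, r, p), (y, 21, m, w, w), (y, 21, m, x, z)}.
Keep only column(s) G2, C2, B (35 duplicate(s) eliminated): {(m, y, 21), (n, p, 21), (p, r, 21), (s, b, 21), (w, d, 21), (w, w, 21), (z, x, 21)}

{(m, y, 21), (n, p, 21), (p, r, 21), (s, b, 21), (w, d, 21), (w, w, 21), (z, x, 21)}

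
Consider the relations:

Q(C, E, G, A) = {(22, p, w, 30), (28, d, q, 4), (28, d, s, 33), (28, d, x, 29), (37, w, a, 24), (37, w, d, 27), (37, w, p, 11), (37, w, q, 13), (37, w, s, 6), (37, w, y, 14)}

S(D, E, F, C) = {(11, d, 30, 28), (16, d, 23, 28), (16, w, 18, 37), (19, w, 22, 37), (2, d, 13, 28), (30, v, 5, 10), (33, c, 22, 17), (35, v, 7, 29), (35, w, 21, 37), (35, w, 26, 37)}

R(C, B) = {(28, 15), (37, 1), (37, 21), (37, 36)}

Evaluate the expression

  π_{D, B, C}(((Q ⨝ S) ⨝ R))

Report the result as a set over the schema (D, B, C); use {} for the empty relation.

{(11, 15, 28), (16, 1, 37), (16, 15, 28), (16, 21, 37), (16, 36, 37), (19, 1, 37), (19, 21, 37), (19, 36, 37), (2, 15, 28), (35, 1, 37), (35, 21, 37), (35, 36, 37)}

Natural join on C, E: {(28, d, q, 4, 11, 30), (28, d, q, 4, 16, 23), (28, d, q, 4, 2, 13), (28, d, s, 33, 11, 30), (28, d, s, 33, 16, 23), (28, d, s, 33, 2, 13), (28, d, x, 29, 11, 30), (28, d, x, 29, 16, 23), (28, d, x, 29, 2, 13), (37, w, a, 24, 16, 18), (37, w, a, 24, 19, 22), (37, w, a, 24, 35, 21), (37, w, a, 24, 35, 26), (37, w, d, 27, 16, 18), (37, w, d, 27, 19, 22), (37, w, d, 27, 35, 21), (37, w, d, 27, 35, 26), (37, w, p, 11, 16, 18), (37, w, p, 11, 19, 22), (37, w, p, 11, 35, 21), (37, w, p, 11, 35, 26), (37, w, q, 13, 16, 18), (37, w, q, 13, 19, 22), (37, w, q, 13, 35, 21), (37, w, q, 13, 35, 26), (37, w, s, 6, 16, 18), (37, w, s, 6, 19, 22), (37, w, s, 6, 35, 21), (37, w, s, 6, 35, 26), (37, w, y, 14, 16, 18), (37, w, y, 14, 19, 22), (37, w, y, 14, 35, 21), (37, w, y, 14, 35, 26)}
Natural join on C: {(28, d, q, 4, 11, 30, 15), (28, d, q, 4, 16, 23, 15), (28, d, q, 4, 2, 13, 15), (28, d, s, 33, 11, 30, 15), (28, d, s, 33, 16, 23, 15), (28, d, s, 33, 2, 13, 15), (28, d, x, 29, 11, 30, 15), (28, d, x, 29, 16, 23, 15), (28, d, x, 29, 2, 13, 15), (37, w, a, 24, 16, 18, 1), (37, w, a, 24, 16, 18, 21), (37, w, a, 24, 16, 18, 36), (37, w, a, 24, 19, 22, 1), (37, w, a, 24, 19, 22, 21), (37, w, a, 24, 19, 22, 36), (37, w, a, 24, 35, 21, 1), (37, w, a, 24, 35, 21, 21), (37, w, a, 24, 35, 21, 36), (37, w, a, 24, 35, 26, 1), (37, w, a, 24, 35, 26, 21), (37, w, a, 24, 35, 26, 36), (37, w, d, 27, 16, 18, 1), (37, w, d, 27, 16, 18, 21), (37, w, d, 27, 16, 18, 36), (37, w, d, 27, 19, 22, 1), (37, w, d, 27, 19, 22, 21), (37, w, d, 27, 19, 22, 36), (37, w, d, 27, 35, 21, 1), (37, w, d, 27, 35, 21, 21), (37, w, d, 27, 35, 21, 36), (37, w, d, 27, 35, 26, 1), (37, w, d, 27, 35, 26, 21), (37, w, d, 27, 35, 26, 36), (37, w, p, 11, 16, 18, 1), (37, w, p, 11, 16, 18, 21), (37, w, p, 11, 16, 18, 36), (37, w, p, 11, 19, 22, 1), (37, w, p, 11, 19, 22, 21), (37, w, p, 11, 19, 22, 36), (37, w, p, 11, 35, 21, 1), (37, w, p, 11, 35, 21, 21), (37, w, p, 11, 35, 21, 36), (37, w, p, 11, 35, 26, 1), (37, w, p, 11, 35, 26, 21), (37, w, p, 11, 35, 26, 36), (37, w, q, 13, 16, 18, 1), (37, w, q, 13, 16, 18, 21), (37, w, q, 13, 16, 18, 36), (37, w, q, 13, 19, 22, 1), (37, w, q, 13, 19, 22, 21), (37, w, q, 13, 19, 22, 36), (37, w, q, 13, 35, 21, 1), (37, w, q, 13, 35, 21, 21), (37, w, q, 13, 35, 21, 36), (37, w, q, 13, 35, 26, 1), (37, w, q, 13, 35, 26, 21), (37, w, q, 13, 35, 26, 36), (37, w, s, 6, 16, 18, 1), (37, w, s, 6, 16, 18, 21), (37, w, s, 6, 16, 18, 36), (37, w, s, 6, 19, 22, 1), (37, w, s, 6, 19, 22, 21), (37, w, s, 6, 19, 22, 36), (37, w, s, 6, 35, 21, 1), (37, w, s, 6, 35, 21, 21), (37, w, s, 6, 35, 21, 36), (37, w, s, 6, 35, 26, 1), (37, w, s, 6, 35, 26, 21), (37, w, s, 6, 35, 26, 36), (37, w, y, 14, 16, 18, 1), (37, w, y, 14, 16, 18, 21), (37, w, y, 14, 16, 18, 36), (37, w, y, 14, 19, 22, 1), (37, w, y, 14, 19, 22, 21), (37, w, y, 14, 19, 22, 36), (37, w, y, 14, 35, 21, 1), (37, w, y, 14, 35, 21, 21), (37, w, y, 14, 35, 21, 36), (37, w, y, 14, 35, 26, 1), (37, w, y, 14, 35, 26, 21), (37, w, y, 14, 35, 26, 36)}
π[D, B, C]: project onto (D, B, C) (69 duplicate(s) eliminated) → {(11, 15, 28), (16, 1, 37), (16, 15, 28), (16, 21, 37), (16, 36, 37), (19, 1, 37), (19, 21, 37), (19, 36, 37), (2, 15, 28), (35, 1, 37), (35, 21, 37), (35, 36, 37)}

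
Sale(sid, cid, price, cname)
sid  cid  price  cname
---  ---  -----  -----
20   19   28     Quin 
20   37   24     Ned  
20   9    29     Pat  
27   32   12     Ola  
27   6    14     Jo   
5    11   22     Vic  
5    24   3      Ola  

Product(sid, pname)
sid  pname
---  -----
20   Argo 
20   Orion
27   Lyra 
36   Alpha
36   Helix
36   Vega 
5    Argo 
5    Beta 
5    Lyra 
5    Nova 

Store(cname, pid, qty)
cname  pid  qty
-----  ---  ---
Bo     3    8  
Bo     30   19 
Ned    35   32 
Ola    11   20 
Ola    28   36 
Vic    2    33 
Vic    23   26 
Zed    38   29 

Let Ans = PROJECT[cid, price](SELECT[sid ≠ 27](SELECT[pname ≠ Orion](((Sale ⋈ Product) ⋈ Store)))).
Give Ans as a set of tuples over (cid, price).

{(11, 22), (24, 3), (37, 24)}

Natural join on sid: {(20, 19, 28, Quin, Argo), (20, 19, 28, Quin, Orion), (20, 37, 24, Ned, Argo), (20, 37, 24, Ned, Orion), (20, 9, 29, Pat, Argo), (20, 9, 29, Pat, Orion), (27, 32, 12, Ola, Lyra), (27, 6, 14, Jo, Lyra), (5, 11, 22, Vic, Argo), (5, 11, 22, Vic, Beta), (5, 11, 22, Vic, Lyra), (5, 11, 22, Vic, Nova), (5, 24, 3, Ola, Argo), (5, 24, 3, Ola, Beta), (5, 24, 3, Ola, Lyra), (5, 24, 3, Ola, Nova)}
Natural join on cname: {(20, 37, 24, Ned, Argo, 35, 32), (20, 37, 24, Ned, Orion, 35, 32), (27, 32, 12, Ola, Lyra, 11, 20), (27, 32, 12, Ola, Lyra, 28, 36), (5, 11, 22, Vic, Argo, 2, 33), (5, 11, 22, Vic, Argo, 23, 26), (5, 11, 22, Vic, Beta, 2, 33), (5, 11, 22, Vic, Beta, 23, 26), (5, 11, 22, Vic, Lyra, 2, 33), (5, 11, 22, Vic, Lyra, 23, 26), (5, 11, 22, Vic, Nova, 2, 33), (5, 11, 22, Vic, Nova, 23, 26), (5, 24, 3, Ola, Argo, 11, 20), (5, 24, 3, Ola, Argo, 28, 36), (5, 24, 3, Ola, Beta, 11, 20), (5, 24, 3, Ola, Beta, 28, 36), (5, 24, 3, Ola, Lyra, 11, 20), (5, 24, 3, Ola, Lyra, 28, 36), (5, 24, 3, Ola, Nova, 11, 20), (5, 24, 3, Ola, Nova, 28, 36)}
Filtering on pname ≠ Orion leaves {(20, 37, 24, Ned, Argo, 35, 32), (27, 32, 12, Ola, Lyra, 11, 20), (27, 32, 12, Ola, Lyra, 28, 36), (5, 11, 22, Vic, Argo, 2, 33), (5, 11, 22, Vic, Argo, 23, 26), (5, 11, 22, Vic, Beta, 2, 33), (5, 11, 22, Vic, Beta, 23, 26), (5, 11, 22, Vic, Lyra, 2, 33), (5, 11, 22, Vic, Lyra, 23, 26), (5, 11, 22, Vic, Nova, 2, 33), (5, 11, 22, Vic, Nova, 23, 26), (5, 24, 3, Ola, Argo, 11, 20), (5, 24, 3, Ola, Argo, 28, 36), (5, 24, 3, Ola, Beta, 11, 20), (5, 24, 3, Ola, Beta, 28, 36), (5, 24, 3, Ola, Lyra, 11, 20), (5, 24, 3, Ola, Lyra, 28, 36), (5, 24, 3, Ola, Nova, 11, 20), (5, 24, 3, Ola, Nova, 28, 36)}.
Filtering on sid ≠ 27 leaves {(20, 37, 24, Ned, Argo, 35, 32), (5, 11, 22, Vic, Argo, 2, 33), (5, 11, 22, Vic, Argo, 23, 26), (5, 11, 22, Vic, Beta, 2, 33), (5, 11, 22, Vic, Beta, 23, 26), (5, 11, 22, Vic, Lyra, 2, 33), (5, 11, 22, Vic, Lyra, 23, 26), (5, 11, 22, Vic, Nova, 2, 33), (5, 11, 22, Vic, Nova, 23, 26), (5, 24, 3, Ola, Argo, 11, 20), (5, 24, 3, Ola, Argo, 28, 36), (5, 24, 3, Ola, Beta, 11, 20), (5, 24, 3, Ola, Beta, 28, 36), (5, 24, 3, Ola, Lyra, 11, 20), (5, 24, 3, Ola, Lyra, 28, 36), (5, 24, 3, Ola, Nova, 11, 20), (5, 24, 3, Ola, Nova, 28, 36)}.
π_{cid, price} gives {(11, 22), (24, 3), (37, 24)} (14 duplicate(s) eliminated).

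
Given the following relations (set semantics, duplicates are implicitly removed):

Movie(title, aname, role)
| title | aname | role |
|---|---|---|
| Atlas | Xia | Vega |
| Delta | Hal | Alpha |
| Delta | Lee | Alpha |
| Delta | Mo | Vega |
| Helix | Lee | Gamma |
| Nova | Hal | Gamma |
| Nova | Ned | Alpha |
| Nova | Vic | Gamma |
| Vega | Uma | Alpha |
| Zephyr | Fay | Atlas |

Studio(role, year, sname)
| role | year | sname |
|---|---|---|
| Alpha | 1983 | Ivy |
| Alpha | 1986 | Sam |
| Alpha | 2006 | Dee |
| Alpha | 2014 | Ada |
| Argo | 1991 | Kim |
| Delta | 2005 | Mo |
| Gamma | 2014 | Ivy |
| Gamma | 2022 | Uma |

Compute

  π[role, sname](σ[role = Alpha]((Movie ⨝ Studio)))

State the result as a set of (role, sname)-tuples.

Joining Movie and Studio on role yields {(Delta, Hal, Alpha, 1983, Ivy), (Delta, Hal, Alpha, 1986, Sam), (Delta, Hal, Alpha, 2006, Dee), (Delta, Hal, Alpha, 2014, Ada), (Delta, Lee, Alpha, 1983, Ivy), (Delta, Lee, Alpha, 1986, Sam), (Delta, Lee, Alpha, 2006, Dee), (Delta, Lee, Alpha, 2014, Ada), (Helix, Lee, Gamma, 2014, Ivy), (Helix, Lee, Gamma, 2022, Uma), (Nova, Hal, Gamma, 2014, Ivy), (Nova, Hal, Gamma, 2022, Uma), (Nova, Ned, Alpha, 1983, Ivy), (Nova, Ned, Alpha, 1986, Sam), (Nova, Ned, Alpha, 2006, Dee), (Nova, Ned, Alpha, 2014, Ada), (Nova, Vic, Gamma, 2014, Ivy), (Nova, Vic, Gamma, 2022, Uma), (Vega, Uma, Alpha, 1983, Ivy), (Vega, Uma, Alpha, 1986, Sam), (Vega, Uma, Alpha, 2006, Dee), (Vega, Uma, Alpha, 2014, Ada)}.
Apply σ_{role = Alpha}; surviving tuples: {(Delta, Hal, Alpha, 1983, Ivy), (Delta, Hal, Alpha, 1986, Sam), (Delta, Hal, Alpha, 2006, Dee), (Delta, Hal, Alpha, 2014, Ada), (Delta, Lee, Alpha, 1983, Ivy), (Delta, Lee, Alpha, 1986, Sam), (Delta, Lee, Alpha, 2006, Dee), (Delta, Lee, Alpha, 2014, Ada), (Nova, Ned, Alpha, 1983, Ivy), (Nova, Ned, Alpha, 1986, Sam), (Nova, Ned, Alpha, 2006, Dee), (Nova, Ned, Alpha, 2014, Ada), (Vega, Uma, Alpha, 1983, Ivy), (Vega, Uma, Alpha, 1986, Sam), (Vega, Uma, Alpha, 2006, Dee), (Vega, Uma, Alpha, 2014, Ada)}
Keep only column(s) role, sname (12 duplicate(s) eliminated): {(Alpha, Ada), (Alpha, Dee), (Alpha, Ivy), (Alpha, Sam)}

{(Alpha, Ada), (Alpha, Dee), (Alpha, Ivy), (Alpha, Sam)}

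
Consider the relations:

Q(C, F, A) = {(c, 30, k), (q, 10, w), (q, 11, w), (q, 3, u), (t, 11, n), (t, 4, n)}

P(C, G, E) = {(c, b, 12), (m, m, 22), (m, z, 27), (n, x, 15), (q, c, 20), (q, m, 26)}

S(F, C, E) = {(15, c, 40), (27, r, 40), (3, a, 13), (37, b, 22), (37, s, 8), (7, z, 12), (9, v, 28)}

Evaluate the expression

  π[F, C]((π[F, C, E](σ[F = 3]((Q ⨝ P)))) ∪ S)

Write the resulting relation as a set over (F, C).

{(15, c), (27, r), (3, a), (3, q), (37, b), (37, s), (7, z), (9, v)}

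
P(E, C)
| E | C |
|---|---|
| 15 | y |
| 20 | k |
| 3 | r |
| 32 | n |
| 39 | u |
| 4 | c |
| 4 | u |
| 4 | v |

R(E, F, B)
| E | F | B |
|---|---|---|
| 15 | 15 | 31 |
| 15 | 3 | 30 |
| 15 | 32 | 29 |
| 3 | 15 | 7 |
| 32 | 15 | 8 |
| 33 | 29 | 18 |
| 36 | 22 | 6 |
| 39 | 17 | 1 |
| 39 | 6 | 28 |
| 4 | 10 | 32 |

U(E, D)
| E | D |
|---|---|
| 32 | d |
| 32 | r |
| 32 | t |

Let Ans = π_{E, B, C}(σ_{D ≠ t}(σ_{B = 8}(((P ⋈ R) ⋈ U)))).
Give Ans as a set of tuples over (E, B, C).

P ⋈ R (natural join on E): {(15, y, 15, 31), (15, y, 3, 30), (15, y, 32, 29), (3, r, 15, 7), (32, n, 15, 8), (39, u, 17, 1), (39, u, 6, 28), (4, c, 10, 32), (4, u, 10, 32), (4, v, 10, 32)}
(P ⋈ R) ⋈ U (natural join on E): {(32, n, 15, 8, d), (32, n, 15, 8, r), (32, n, 15, 8, t)}
Filtering on B = 8 leaves {(32, n, 15, 8, d), (32, n, 15, 8, r), (32, n, 15, 8, t)}.
Filtering on D ≠ t leaves {(32, n, 15, 8, d), (32, n, 15, 8, r)}.
Keep only column(s) E, B, C (1 duplicate(s) eliminated): {(32, 8, n)}

{(32, 8, n)}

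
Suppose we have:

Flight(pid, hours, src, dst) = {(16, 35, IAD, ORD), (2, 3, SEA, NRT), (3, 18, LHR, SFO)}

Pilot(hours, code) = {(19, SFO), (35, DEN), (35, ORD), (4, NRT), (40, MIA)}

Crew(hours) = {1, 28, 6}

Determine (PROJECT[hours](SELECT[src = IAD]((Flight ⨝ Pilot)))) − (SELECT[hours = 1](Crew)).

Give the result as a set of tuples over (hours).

{35}

Flight ⋈ Pilot (natural join on hours): {(16, 35, IAD, ORD, DEN), (16, 35, IAD, ORD, ORD)}
Filtering on src = IAD leaves {(16, 35, IAD, ORD, DEN), (16, 35, IAD, ORD, ORD)}.
Keep only column(s) hours (1 duplicate(s) eliminated): {35}
Filtering on hours = 1 leaves {1}.
Set difference of the two operands is {35}.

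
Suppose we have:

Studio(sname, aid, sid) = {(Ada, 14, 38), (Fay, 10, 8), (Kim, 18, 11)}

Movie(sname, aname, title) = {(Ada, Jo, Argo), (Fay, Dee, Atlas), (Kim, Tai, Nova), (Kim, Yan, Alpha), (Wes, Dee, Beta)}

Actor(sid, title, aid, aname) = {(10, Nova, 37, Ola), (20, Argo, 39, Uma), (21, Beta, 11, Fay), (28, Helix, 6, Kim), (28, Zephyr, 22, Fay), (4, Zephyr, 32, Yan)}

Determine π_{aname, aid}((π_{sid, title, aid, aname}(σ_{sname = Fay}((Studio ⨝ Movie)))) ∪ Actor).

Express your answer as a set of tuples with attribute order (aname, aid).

Natural join on sname: {(Ada, 14, 38, Jo, Argo), (Fay, 10, 8, Dee, Atlas), (Kim, 18, 11, Tai, Nova), (Kim, 18, 11, Yan, Alpha)}
Filtering on sname = Fay leaves {(Fay, 10, 8, Dee, Atlas)}.
Projecting to sid, title, aid, aname: {(8, Atlas, 10, Dee)}
Union: {(8, Atlas, 10, Dee)} with {(10, Nova, 37, Ola), (20, Argo, 39, Uma), (21, Beta, 11, Fay), (28, Helix, 6, Kim), (28, Zephyr, 22, Fay), (4, Zephyr, 32, Yan)} → {(10, Nova, 37, Ola), (20, Argo, 39, Uma), (21, Beta, 11, Fay), (28, Helix, 6, Kim), (28, Zephyr, 22, Fay), (4, Zephyr, 32, Yan), (8, Atlas, 10, Dee)}
Projecting to aname, aid: {(Dee, 10), (Fay, 11), (Fay, 22), (Kim, 6), (Ola, 37), (Uma, 39), (Yan, 32)}

{(Dee, 10), (Fay, 11), (Fay, 22), (Kim, 6), (Ola, 37), (Uma, 39), (Yan, 32)}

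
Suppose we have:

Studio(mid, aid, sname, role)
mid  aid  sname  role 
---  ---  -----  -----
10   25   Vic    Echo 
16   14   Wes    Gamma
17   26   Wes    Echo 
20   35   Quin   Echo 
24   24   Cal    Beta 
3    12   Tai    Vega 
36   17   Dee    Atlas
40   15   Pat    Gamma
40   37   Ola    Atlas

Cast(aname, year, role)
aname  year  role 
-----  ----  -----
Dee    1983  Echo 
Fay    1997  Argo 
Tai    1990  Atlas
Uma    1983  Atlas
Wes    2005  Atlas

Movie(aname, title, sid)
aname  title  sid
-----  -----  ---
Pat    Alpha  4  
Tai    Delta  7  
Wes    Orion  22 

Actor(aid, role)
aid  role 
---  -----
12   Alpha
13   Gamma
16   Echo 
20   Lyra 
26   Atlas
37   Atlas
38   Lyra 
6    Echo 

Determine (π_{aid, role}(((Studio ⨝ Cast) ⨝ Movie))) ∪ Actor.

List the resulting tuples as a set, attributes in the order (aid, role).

Natural join on role: {(10, 25, Vic, Echo, Dee, 1983), (17, 26, Wes, Echo, Dee, 1983), (20, 35, Quin, Echo, Dee, 1983), (36, 17, Dee, Atlas, Tai, 1990), (36, 17, Dee, Atlas, Uma, 1983), (36, 17, Dee, Atlas, Wes, 2005), (40, 37, Ola, Atlas, Tai, 1990), (40, 37, Ola, Atlas, Uma, 1983), (40, 37, Ola, Atlas, Wes, 2005)}
Natural join on aname: {(36, 17, Dee, Atlas, Tai, 1990, Delta, 7), (36, 17, Dee, Atlas, Wes, 2005, Orion, 22), (40, 37, Ola, Atlas, Tai, 1990, Delta, 7), (40, 37, Ola, Atlas, Wes, 2005, Orion, 22)}
π_{aid, role} gives {(17, Atlas), (37, Atlas)} (2 duplicate(s) eliminated).
Taking the union: {(12, Alpha), (13, Gamma), (16, Echo), (17, Atlas), (20, Lyra), (26, Atlas), (37, Atlas), (38, Lyra), (6, Echo)}

{(12, Alpha), (13, Gamma), (16, Echo), (17, Atlas), (20, Lyra), (26, Atlas), (37, Atlas), (38, Lyra), (6, Echo)}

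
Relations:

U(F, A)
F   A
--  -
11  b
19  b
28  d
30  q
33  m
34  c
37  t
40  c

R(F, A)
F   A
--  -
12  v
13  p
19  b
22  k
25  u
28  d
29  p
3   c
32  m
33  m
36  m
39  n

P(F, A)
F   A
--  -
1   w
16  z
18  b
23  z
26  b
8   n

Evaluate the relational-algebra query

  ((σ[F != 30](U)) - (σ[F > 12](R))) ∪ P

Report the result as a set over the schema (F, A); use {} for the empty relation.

{(1, w), (11, b), (16, z), (18, b), (23, z), (26, b), (34, c), (37, t), (40, c), (8, n)}

Filtering on F != 30 leaves {(11, b), (19, b), (28, d), (33, m), (34, c), (37, t), (40, c)}.
Filtering on F > 12 leaves {(13, p), (19, b), (22, k), (25, u), (28, d), (29, p), (32, m), (33, m), (36, m), (39, n)}.
Taking the difference: {(11, b), (34, c), (37, t), (40, c)}
Taking the union: {(1, w), (11, b), (16, z), (18, b), (23, z), (26, b), (34, c), (37, t), (40, c), (8, n)}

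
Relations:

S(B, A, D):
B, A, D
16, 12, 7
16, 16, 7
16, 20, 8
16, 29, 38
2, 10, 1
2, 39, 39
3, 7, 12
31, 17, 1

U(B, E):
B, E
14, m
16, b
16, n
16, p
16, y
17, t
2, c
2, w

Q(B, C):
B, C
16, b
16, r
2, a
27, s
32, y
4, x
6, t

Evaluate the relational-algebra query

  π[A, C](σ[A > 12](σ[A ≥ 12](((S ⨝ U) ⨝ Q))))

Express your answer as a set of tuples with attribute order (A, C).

Joining S and U on B yields {(16, 12, 7, b), (16, 12, 7, n), (16, 12, 7, p), (16, 12, 7, y), (16, 16, 7, b), (16, 16, 7, n), (16, 16, 7, p), (16, 16, 7, y), (16, 20, 8, b), (16, 20, 8, n), (16, 20, 8, p), (16, 20, 8, y), (16, 29, 38, b), (16, 29, 38, n), (16, 29, 38, p), (16, 29, 38, y), (2, 10, 1, c), (2, 10, 1, w), (2, 39, 39, c), (2, 39, 39, w)}.
Joining (S ⨝ U) and Q on B yields {(16, 12, 7, b, b), (16, 12, 7, b, r), (16, 12, 7, n, b), (16, 12, 7, n, r), (16, 12, 7, p, b), (16, 12, 7, p, r), (16, 12, 7, y, b), (16, 12, 7, y, r), (16, 16, 7, b, b), (16, 16, 7, b, r), (16, 16, 7, n, b), (16, 16, 7, n, r), (16, 16, 7, p, b), (16, 16, 7, p, r), (16, 16, 7, y, b), (16, 16, 7, y, r), (16, 20, 8, b, b), (16, 20, 8, b, r), (16, 20, 8, n, b), (16, 20, 8, n, r), (16, 20, 8, p, b), (16, 20, 8, p, r), (16, 20, 8, y, b), (16, 20, 8, y, r), (16, 29, 38, b, b), (16, 29, 38, b, r), (16, 29, 38, n, b), (16, 29, 38, n, r), (16, 29, 38, p, b), (16, 29, 38, p, r), (16, 29, 38, y, b), (16, 29, 38, y, r), (2, 10, 1, c, a), (2, 10, 1, w, a), (2, 39, 39, c, a), (2, 39, 39, w, a)}.
σ[A ≥ 12]: keep tuples satisfying A ≥ 12 → {(16, 12, 7, b, b), (16, 12, 7, b, r), (16, 12, 7, n, b), (16, 12, 7, n, r), (16, 12, 7, p, b), (16, 12, 7, p, r), (16, 12, 7, y, b), (16, 12, 7, y, r), (16, 16, 7, b, b), (16, 16, 7, b, r), (16, 16, 7, n, b), (16, 16, 7, n, r), (16, 16, 7, p, b), (16, 16, 7, p, r), (16, 16, 7, y, b), (16, 16, 7, y, r), (16, 20, 8, b, b), (16, 20, 8, b, r), (16, 20, 8, n, b), (16, 20, 8, n, r), (16, 20, 8, p, b), (16, 20, 8, p, r), (16, 20, 8, y, b), (16, 20, 8, y, r), (16, 29, 38, b, b), (16, 29, 38, b, r), (16, 29, 38, n, b), (16, 29, 38, n, r), (16, 29, 38, p, b), (16, 29, 38, p, r), (16, 29, 38, y, b), (16, 29, 38, y, r), (2, 39, 39, c, a), (2, 39, 39, w, a)}
σ[A > 12]: keep tuples satisfying A > 12 → {(16, 16, 7, b, b), (16, 16, 7, b, r), (16, 16, 7, n, b), (16, 16, 7, n, r), (16, 16, 7, p, b), (16, 16, 7, p, r), (16, 16, 7, y, b), (16, 16, 7, y, r), (16, 20, 8, b, b), (16, 20, 8, b, r), (16, 20, 8, n, b), (16, 20, 8, n, r), (16, 20, 8, p, b), (16, 20, 8, p, r), (16, 20, 8, y, b), (16, 20, 8, y, r), (16, 29, 38, b, b), (16, 29, 38, b, r), (16, 29, 38, n, b), (16, 29, 38, n, r), (16, 29, 38, p, b), (16, 29, 38, p, r), (16, 29, 38, y, b), (16, 29, 38, y, r), (2, 39, 39, c, a), (2, 39, 39, w, a)}
π_{A, C} gives {(16, b), (16, r), (20, b), (20, r), (29, b), (29, r), (39, a)} (19 duplicate(s) eliminated).

{(16, b), (16, r), (20, b), (20, r), (29, b), (29, r), (39, a)}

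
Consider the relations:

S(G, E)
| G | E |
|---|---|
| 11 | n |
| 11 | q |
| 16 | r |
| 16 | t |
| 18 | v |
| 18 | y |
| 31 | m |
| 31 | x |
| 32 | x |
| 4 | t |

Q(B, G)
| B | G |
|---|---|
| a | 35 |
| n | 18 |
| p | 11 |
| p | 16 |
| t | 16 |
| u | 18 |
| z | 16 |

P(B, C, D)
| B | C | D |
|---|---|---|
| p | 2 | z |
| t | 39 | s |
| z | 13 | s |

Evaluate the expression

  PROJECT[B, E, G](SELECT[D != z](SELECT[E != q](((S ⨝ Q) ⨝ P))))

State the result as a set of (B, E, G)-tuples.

{(t, r, 16), (t, t, 16), (z, r, 16), (z, t, 16)}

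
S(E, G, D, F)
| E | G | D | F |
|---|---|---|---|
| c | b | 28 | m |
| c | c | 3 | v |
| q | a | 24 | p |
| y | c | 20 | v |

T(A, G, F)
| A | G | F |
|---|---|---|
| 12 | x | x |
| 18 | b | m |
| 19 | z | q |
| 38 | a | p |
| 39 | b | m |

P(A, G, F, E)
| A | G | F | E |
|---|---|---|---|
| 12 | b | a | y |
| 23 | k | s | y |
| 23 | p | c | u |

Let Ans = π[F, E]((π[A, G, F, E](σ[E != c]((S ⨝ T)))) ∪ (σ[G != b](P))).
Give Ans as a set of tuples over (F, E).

{(c, u), (p, q), (s, y)}

Joining S and T on G, F yields {(c, b, 28, m, 18), (c, b, 28, m, 39), (q, a, 24, p, 38)}.
Filtering on E != c leaves {(q, a, 24, p, 38)}.
π[A, G, F, E]: project onto (A, G, F, E) → {(38, a, p, q)}
Filtering on G != b leaves {(23, k, s, y), (23, p, c, u)}.
Taking the union: {(23, k, s, y), (23, p, c, u), (38, a, p, q)}
π[F, E]: project onto (F, E) → {(c, u), (p, q), (s, y)}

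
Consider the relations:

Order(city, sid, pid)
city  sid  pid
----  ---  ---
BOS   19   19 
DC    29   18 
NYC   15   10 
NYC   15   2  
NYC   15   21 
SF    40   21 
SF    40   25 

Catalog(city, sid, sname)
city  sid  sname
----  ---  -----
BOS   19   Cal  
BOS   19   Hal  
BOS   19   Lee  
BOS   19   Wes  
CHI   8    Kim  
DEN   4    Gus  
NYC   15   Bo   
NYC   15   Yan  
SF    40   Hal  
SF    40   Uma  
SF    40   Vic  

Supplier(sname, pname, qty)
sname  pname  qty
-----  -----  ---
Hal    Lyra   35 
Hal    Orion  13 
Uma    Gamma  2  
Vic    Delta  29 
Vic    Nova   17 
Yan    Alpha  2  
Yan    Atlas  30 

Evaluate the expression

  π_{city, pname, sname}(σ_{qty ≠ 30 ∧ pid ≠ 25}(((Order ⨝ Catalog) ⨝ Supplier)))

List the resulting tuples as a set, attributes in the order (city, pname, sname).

Joining Order and Catalog on city, sid yields {(BOS, 19, 19, Cal), (BOS, 19, 19, Hal), (BOS, 19, 19, Lee), (BOS, 19, 19, Wes), (NYC, 15, 10, Bo), (NYC, 15, 10, Yan), (NYC, 15, 2, Bo), (NYC, 15, 2, Yan), (NYC, 15, 21, Bo), (NYC, 15, 21, Yan), (SF, 40, 21, Hal), (SF, 40, 21, Uma), (SF, 40, 21, Vic), (SF, 40, 25, Hal), (SF, 40, 25, Uma), (SF, 40, 25, Vic)}.
Joining (Order ⨝ Catalog) and Supplier on sname yields {(BOS, 19, 19, Hal, Lyra, 35), (BOS, 19, 19, Hal, Orion, 13), (NYC, 15, 10, Yan, Alpha, 2), (NYC, 15, 10, Yan, Atlas, 30), (NYC, 15, 2, Yan, Alpha, 2), (NYC, 15, 2, Yan, Atlas, 30), (NYC, 15, 21, Yan, Alpha, 2), (NYC, 15, 21, Yan, Atlas, 30), (SF, 40, 21, Hal, Lyra, 35), (SF, 40, 21, Hal, Orion, 13), (SF, 40, 21, Uma, Gamma, 2), (SF, 40, 21, Vic, Delta, 29), (SF, 40, 21, Vic, Nova, 17), (SF, 40, 25, Hal, Lyra, 35), (SF, 40, 25, Hal, Orion, 13), (SF, 40, 25, Uma, Gamma, 2), (SF, 40, 25, Vic, Delta, 29), (SF, 40, 25, Vic, Nova, 17)}.
Selection qty ≠ 30 ∧ pid ≠ 25: {(BOS, 19, 19, Hal, Lyra, 35), (BOS, 19, 19, Hal, Orion, 13), (NYC, 15, 10, Yan, Alpha, 2), (NYC, 15, 2, Yan, Alpha, 2), (NYC, 15, 21, Yan, Alpha, 2), (SF, 40, 21, Hal, Lyra, 35), (SF, 40, 21, Hal, Orion, 13), (SF, 40, 21, Uma, Gamma, 2), (SF, 40, 21, Vic, Delta, 29), (SF, 40, 21, Vic, Nova, 17)}
Keep only column(s) city, pname, sname (2 duplicate(s) eliminated): {(BOS, Lyra, Hal), (BOS, Orion, Hal), (NYC, Alpha, Yan), (SF, Delta, Vic), (SF, Gamma, Uma), (SF, Lyra, Hal), (SF, Nova, Vic), (SF, Orion, Hal)}

{(BOS, Lyra, Hal), (BOS, Orion, Hal), (NYC, Alpha, Yan), (SF, Delta, Vic), (SF, Gamma, Uma), (SF, Lyra, Hal), (SF, Nova, Vic), (SF, Orion, Hal)}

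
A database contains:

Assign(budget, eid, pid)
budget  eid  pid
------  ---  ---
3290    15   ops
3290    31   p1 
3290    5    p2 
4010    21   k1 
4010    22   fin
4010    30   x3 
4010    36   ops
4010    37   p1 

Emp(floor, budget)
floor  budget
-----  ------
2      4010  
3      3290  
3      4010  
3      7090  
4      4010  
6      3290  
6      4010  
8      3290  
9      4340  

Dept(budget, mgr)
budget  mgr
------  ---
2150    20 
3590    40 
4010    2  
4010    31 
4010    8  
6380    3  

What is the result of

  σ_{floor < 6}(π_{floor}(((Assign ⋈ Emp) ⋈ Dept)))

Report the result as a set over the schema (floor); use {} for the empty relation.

{2, 3, 4}

Natural join on budget: {(3290, 15, ops, 3), (3290, 15, ops, 6), (3290, 15, ops, 8), (3290, 31, p1, 3), (3290, 31, p1, 6), (3290, 31, p1, 8), (3290, 5, p2, 3), (3290, 5, p2, 6), (3290, 5, p2, 8), (4010, 21, k1, 2), (4010, 21, k1, 3), (4010, 21, k1, 4), (4010, 21, k1, 6), (4010, 22, fin, 2), (4010, 22, fin, 3), (4010, 22, fin, 4), (4010, 22, fin, 6), (4010, 30, x3, 2), (4010, 30, x3, 3), (4010, 30, x3, 4), (4010, 30, x3, 6), (4010, 36, ops, 2), (4010, 36, ops, 3), (4010, 36, ops, 4), (4010, 36, ops, 6), (4010, 37, p1, 2), (4010, 37, p1, 3), (4010, 37, p1, 4), (4010, 37, p1, 6)}
Natural join on budget: {(4010, 21, k1, 2, 2), (4010, 21, k1, 2, 31), (4010, 21, k1, 2, 8), (4010, 21, k1, 3, 2), (4010, 21, k1, 3, 31), (4010, 21, k1, 3, 8), (4010, 21, k1, 4, 2), (4010, 21, k1, 4, 31), (4010, 21, k1, 4, 8), (4010, 21, k1, 6, 2), (4010, 21, k1, 6, 31), (4010, 21, k1, 6, 8), (4010, 22, fin, 2, 2), (4010, 22, fin, 2, 31), (4010, 22, fin, 2, 8), (4010, 22, fin, 3, 2), (4010, 22, fin, 3, 31), (4010, 22, fin, 3, 8), (4010, 22, fin, 4, 2), (4010, 22, fin, 4, 31), (4010, 22, fin, 4, 8), (4010, 22, fin, 6, 2), (4010, 22, fin, 6, 31), (4010, 22, fin, 6, 8), (4010, 30, x3, 2, 2), (4010, 30, x3, 2, 31), (4010, 30, x3, 2, 8), (4010, 30, x3, 3, 2), (4010, 30, x3, 3, 31), (4010, 30, x3, 3, 8), (4010, 30, x3, 4, 2), (4010, 30, x3, 4, 31), (4010, 30, x3, 4, 8), (4010, 30, x3, 6, 2), (4010, 30, x3, 6, 31), (4010, 30, x3, 6, 8), (4010, 36, ops, 2, 2), (4010, 36, ops, 2, 31), (4010, 36, ops, 2, 8), (4010, 36, ops, 3, 2), (4010, 36, ops, 3, 31), (4010, 36, ops, 3, 8), (4010, 36, ops, 4, 2), (4010, 36, ops, 4, 31), (4010, 36, ops, 4, 8), (4010, 36, ops, 6, 2), (4010, 36, ops, 6, 31), (4010, 36, ops, 6, 8), (4010, 37, p1, 2, 2), (4010, 37, p1, 2, 31), (4010, 37, p1, 2, 8), (4010, 37, p1, 3, 2), (4010, 37, p1, 3, 31), (4010, 37, p1, 3, 8), (4010, 37, p1, 4, 2), (4010, 37, p1, 4, 31), (4010, 37, p1, 4, 8), (4010, 37, p1, 6, 2), (4010, 37, p1, 6, 31), (4010, 37, p1, 6, 8)}
Projecting to floor (56 duplicate(s) eliminated): {2, 3, 4, 6}
Selection floor < 6: {2, 3, 4}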